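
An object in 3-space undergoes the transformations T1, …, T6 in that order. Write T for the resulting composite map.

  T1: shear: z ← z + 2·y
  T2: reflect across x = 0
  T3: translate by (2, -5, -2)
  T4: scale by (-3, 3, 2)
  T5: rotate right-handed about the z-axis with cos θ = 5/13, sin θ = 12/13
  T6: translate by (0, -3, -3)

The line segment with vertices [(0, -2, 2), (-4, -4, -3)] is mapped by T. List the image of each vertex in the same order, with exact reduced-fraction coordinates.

image vertices: (222/13, -216/13, -11), (18, -30, -29)

T1 shear: z ← z + 2·y: (0, -2, 2) → (0, -2, -2); (-4, -4, -3) → (-4, -4, -11)
T2 reflect across x = 0: (0, -2, -2) → (0, -2, -2); (-4, -4, -11) → (4, -4, -11)
T3 translate by (2, -5, -2): (0, -2, -2) → (2, -7, -4); (4, -4, -11) → (6, -9, -13)
T4 scale by (-3, 3, 2): (2, -7, -4) → (-6, -21, -8); (6, -9, -13) → (-18, -27, -26)
T5 rotate right-handed about the z-axis with cos θ = 5/13, sin θ = 12/13: (-6, -21, -8) → (222/13, -177/13, -8); (-18, -27, -26) → (18, -27, -26)
T6 translate by (0, -3, -3): (222/13, -177/13, -8) → (222/13, -216/13, -11); (18, -27, -26) → (18, -30, -29)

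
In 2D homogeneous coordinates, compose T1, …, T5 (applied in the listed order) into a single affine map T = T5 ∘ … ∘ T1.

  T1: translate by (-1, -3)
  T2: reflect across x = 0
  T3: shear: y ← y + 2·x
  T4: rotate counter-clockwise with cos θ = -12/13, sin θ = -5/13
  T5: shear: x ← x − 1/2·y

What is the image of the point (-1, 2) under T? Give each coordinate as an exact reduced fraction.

T1 translate by (-1, -3): (-1, 2) → (-2, -1)
T2 reflect across x = 0: (-2, -1) → (2, -1)
T3 shear: y ← y + 2·x: (2, -1) → (2, 3)
T4 rotate counter-clockwise with cos θ = -12/13, sin θ = -5/13: (2, 3) → (-9/13, -46/13)
T5 shear: x ← x − 1/2·y: (-9/13, -46/13) → (14/13, -46/13)

T(p) = (14/13, -46/13)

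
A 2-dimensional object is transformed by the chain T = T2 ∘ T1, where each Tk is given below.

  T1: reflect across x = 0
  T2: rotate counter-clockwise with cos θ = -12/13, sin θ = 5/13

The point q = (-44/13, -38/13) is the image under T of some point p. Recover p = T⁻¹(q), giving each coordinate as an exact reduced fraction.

T1 = [-1 0 0; 0 1 0; 0 0 1]
T2·T1 = [12/13 -5/13 0; -5/13 -12/13 0; 0 0 1]
det M = -1; M⁻¹ = [12/13 -5/13 0; -5/13 -12/13 0; 0 0 1]
M⁻¹ · (-44/13, -38/13)ᵀ = (-2, 4)ᵀ

p = (-2, 4)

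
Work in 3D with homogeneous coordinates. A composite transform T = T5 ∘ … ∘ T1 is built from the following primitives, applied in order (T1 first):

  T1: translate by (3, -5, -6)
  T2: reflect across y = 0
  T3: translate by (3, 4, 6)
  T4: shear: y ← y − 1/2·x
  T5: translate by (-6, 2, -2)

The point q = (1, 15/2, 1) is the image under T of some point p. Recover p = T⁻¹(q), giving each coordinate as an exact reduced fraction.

T1 = [1 0 0 3; 0 1 0 -5; 0 0 1 -6; 0 0 0 1]
T2·T1 = [1 0 0 3; 0 -1 0 5; 0 0 1 -6; 0 0 0 1]
T3·…·T1 = [1 0 0 6; 0 -1 0 9; 0 0 1 0; 0 0 0 1]
T4·…·T1 = [1 0 0 6; -1/2 -1 0 6; 0 0 1 0; 0 0 0 1]
T5·…·T1 = [1 0 0 0; -1/2 -1 0 8; 0 0 1 -2; 0 0 0 1]
det M = -1; M⁻¹ = [1 0 0 0; -1/2 -1 0 8; 0 0 1 2; 0 0 0 1]
M⁻¹ · (1, 15/2, 1)ᵀ = (1, 0, 3)ᵀ

p = (1, 0, 3)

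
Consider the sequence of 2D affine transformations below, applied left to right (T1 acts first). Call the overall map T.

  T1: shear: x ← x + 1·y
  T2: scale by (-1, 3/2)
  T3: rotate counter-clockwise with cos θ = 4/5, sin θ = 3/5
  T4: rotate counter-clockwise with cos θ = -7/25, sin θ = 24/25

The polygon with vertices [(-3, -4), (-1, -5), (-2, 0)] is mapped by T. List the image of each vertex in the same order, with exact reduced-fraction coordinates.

image vertices: (-2, 9), (-3/10, 48/5), (-8/5, 6/5)

T1 shear: x ← x + 1·y: (-3, -4) → (-7, -4); (-1, -5) → (-6, -5); (-2, 0) → (-2, 0)
T2 scale by (-1, 3/2): (-7, -4) → (7, -6); (-6, -5) → (6, -15/2); (-2, 0) → (2, 0)
T3 rotate counter-clockwise with cos θ = 4/5, sin θ = 3/5: (7, -6) → (46/5, -3/5); (6, -15/2) → (93/10, -12/5); (2, 0) → (8/5, 6/5)
T4 rotate counter-clockwise with cos θ = -7/25, sin θ = 24/25: (46/5, -3/5) → (-2, 9); (93/10, -12/5) → (-3/10, 48/5); (8/5, 6/5) → (-8/5, 6/5)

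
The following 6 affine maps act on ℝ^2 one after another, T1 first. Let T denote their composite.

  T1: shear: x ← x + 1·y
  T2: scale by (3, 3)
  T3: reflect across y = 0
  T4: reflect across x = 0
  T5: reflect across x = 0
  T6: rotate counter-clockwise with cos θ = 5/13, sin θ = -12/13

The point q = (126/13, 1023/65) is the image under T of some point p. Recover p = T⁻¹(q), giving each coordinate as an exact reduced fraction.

T1 = [1 1 0; 0 1 0; 0 0 1]
T2·T1 = [3 3 0; 0 3 0; 0 0 1]
T3·…·T1 = [3 3 0; 0 -3 0; 0 0 1]
T4·…·T1 = [-3 -3 0; 0 -3 0; 0 0 1]
T5·…·T1 = [3 3 0; 0 -3 0; 0 0 1]
T6·…·T1 = [15/13 -21/13 0; -36/13 -51/13 0; 0 0 1]
det M = -9; M⁻¹ = [17/39 -7/39 0; -4/13 -5/39 0; 0 0 1]
M⁻¹ · (126/13, 1023/65)ᵀ = (7/5, -5)ᵀ

p = (7/5, -5)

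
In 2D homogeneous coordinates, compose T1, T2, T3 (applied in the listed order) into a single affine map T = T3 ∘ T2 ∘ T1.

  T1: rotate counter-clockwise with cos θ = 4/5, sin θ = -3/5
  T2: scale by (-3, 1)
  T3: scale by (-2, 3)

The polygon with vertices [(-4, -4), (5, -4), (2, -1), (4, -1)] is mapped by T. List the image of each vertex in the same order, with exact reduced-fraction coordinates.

image vertices: (-168/5, -12/5), (48/5, -93/5), (6, -6), (78/5, -48/5)

T1 rotate counter-clockwise with cos θ = 4/5, sin θ = -3/5: (-4, -4) → (-28/5, -4/5); (5, -4) → (8/5, -31/5); (2, -1) → (1, -2); (4, -1) → (13/5, -16/5)
T2 scale by (-3, 1): (-28/5, -4/5) → (84/5, -4/5); (8/5, -31/5) → (-24/5, -31/5); (1, -2) → (-3, -2); (13/5, -16/5) → (-39/5, -16/5)
T3 scale by (-2, 3): (84/5, -4/5) → (-168/5, -12/5); (-24/5, -31/5) → (48/5, -93/5); (-3, -2) → (6, -6); (-39/5, -16/5) → (78/5, -48/5)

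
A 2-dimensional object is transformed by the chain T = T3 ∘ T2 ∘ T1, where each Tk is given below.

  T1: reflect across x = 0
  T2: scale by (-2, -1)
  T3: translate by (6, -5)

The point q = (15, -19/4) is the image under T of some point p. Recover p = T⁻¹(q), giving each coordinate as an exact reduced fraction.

T1 = [-1 0 0; 0 1 0; 0 0 1]
T2·T1 = [2 0 0; 0 -1 0; 0 0 1]
T3·…·T1 = [2 0 6; 0 -1 -5; 0 0 1]
det M = -2; M⁻¹ = [1/2 0 -3; 0 -1 -5; 0 0 1]
M⁻¹ · (15, -19/4)ᵀ = (9/2, -1/4)ᵀ

p = (9/2, -1/4)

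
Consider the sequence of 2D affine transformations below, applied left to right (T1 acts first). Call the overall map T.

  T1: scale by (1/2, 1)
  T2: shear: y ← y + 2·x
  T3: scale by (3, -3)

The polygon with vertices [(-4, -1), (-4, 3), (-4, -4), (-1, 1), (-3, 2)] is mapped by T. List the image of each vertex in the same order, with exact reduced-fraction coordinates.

T1 scale by (1/2, 1): (-4, -1) → (-2, -1); (-4, 3) → (-2, 3); (-4, -4) → (-2, -4); (-1, 1) → (-1/2, 1); (-3, 2) → (-3/2, 2)
T2 shear: y ← y + 2·x: (-2, -1) → (-2, -5); (-2, 3) → (-2, -1); (-2, -4) → (-2, -8); (-1/2, 1) → (-1/2, 0); (-3/2, 2) → (-3/2, -1)
T3 scale by (3, -3): (-2, -5) → (-6, 15); (-2, -1) → (-6, 3); (-2, -8) → (-6, 24); (-1/2, 0) → (-3/2, 0); (-3/2, -1) → (-9/2, 3)

image vertices: (-6, 15), (-6, 3), (-6, 24), (-3/2, 0), (-9/2, 3)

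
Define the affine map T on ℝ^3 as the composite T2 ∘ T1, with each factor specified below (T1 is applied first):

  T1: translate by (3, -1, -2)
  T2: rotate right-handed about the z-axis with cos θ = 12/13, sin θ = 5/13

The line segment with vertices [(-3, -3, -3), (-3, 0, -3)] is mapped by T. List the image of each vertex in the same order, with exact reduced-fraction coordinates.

T1 translate by (3, -1, -2): (-3, -3, -3) → (0, -4, -5); (-3, 0, -3) → (0, -1, -5)
T2 rotate right-handed about the z-axis with cos θ = 12/13, sin θ = 5/13: (0, -4, -5) → (20/13, -48/13, -5); (0, -1, -5) → (5/13, -12/13, -5)

image vertices: (20/13, -48/13, -5), (5/13, -12/13, -5)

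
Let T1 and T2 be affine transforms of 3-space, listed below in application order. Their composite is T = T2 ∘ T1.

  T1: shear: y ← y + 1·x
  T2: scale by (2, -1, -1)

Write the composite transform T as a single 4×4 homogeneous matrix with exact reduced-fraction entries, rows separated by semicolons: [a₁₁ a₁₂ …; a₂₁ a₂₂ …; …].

T = [2 0 0 0; -1 -1 0 0; 0 0 -1 0; 0 0 0 1]

T1 = [1 0 0 0; 1 1 0 0; 0 0 1 0; 0 0 0 1]
T2·T1 = [2 0 0 0; -1 -1 0 0; 0 0 -1 0; 0 0 0 1]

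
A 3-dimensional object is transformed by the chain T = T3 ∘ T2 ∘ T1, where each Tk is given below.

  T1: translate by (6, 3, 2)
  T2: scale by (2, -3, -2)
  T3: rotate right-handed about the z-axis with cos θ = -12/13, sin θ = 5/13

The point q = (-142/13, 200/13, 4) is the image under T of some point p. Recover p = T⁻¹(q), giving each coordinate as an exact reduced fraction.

T1 = [1 0 0 6; 0 1 0 3; 0 0 1 2; 0 0 0 1]
T2·T1 = [2 0 0 12; 0 -3 0 -9; 0 0 -2 -4; 0 0 0 1]
T3·…·T1 = [-24/13 15/13 0 -99/13; 10/13 36/13 0 168/13; 0 0 -2 -4; 0 0 0 1]
det M = 12; M⁻¹ = [-6/13 5/26 0 -6; 5/39 4/13 0 -3; 0 0 -1/2 -2; 0 0 0 1]
M⁻¹ · (-142/13, 200/13, 4)ᵀ = (2, 1/3, -4)ᵀ

p = (2, 1/3, -4)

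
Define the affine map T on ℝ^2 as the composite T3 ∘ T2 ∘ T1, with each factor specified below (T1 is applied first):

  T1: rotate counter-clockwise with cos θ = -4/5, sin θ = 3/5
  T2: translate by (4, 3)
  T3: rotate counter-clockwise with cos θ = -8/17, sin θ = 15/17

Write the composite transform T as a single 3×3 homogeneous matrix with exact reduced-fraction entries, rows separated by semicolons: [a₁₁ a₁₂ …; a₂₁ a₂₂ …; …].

T = [-13/85 84/85 -77/17; -84/85 -13/85 36/17; 0 0 1]

T1 = [-4/5 -3/5 0; 3/5 -4/5 0; 0 0 1]
T2·T1 = [-4/5 -3/5 4; 3/5 -4/5 3; 0 0 1]
T3·…·T1 = [-13/85 84/85 -77/17; -84/85 -13/85 36/17; 0 0 1]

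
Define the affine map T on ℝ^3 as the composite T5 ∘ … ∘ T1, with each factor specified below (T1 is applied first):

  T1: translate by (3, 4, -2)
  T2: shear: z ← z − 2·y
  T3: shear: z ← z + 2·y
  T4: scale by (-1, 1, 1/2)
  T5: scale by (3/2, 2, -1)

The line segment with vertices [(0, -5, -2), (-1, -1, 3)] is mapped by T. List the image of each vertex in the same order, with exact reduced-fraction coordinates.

T1 translate by (3, 4, -2): (0, -5, -2) → (3, -1, -4); (-1, -1, 3) → (2, 3, 1)
T2 shear: z ← z − 2·y: (3, -1, -4) → (3, -1, -2); (2, 3, 1) → (2, 3, -5)
T3 shear: z ← z + 2·y: (3, -1, -2) → (3, -1, -4); (2, 3, -5) → (2, 3, 1)
T4 scale by (-1, 1, 1/2): (3, -1, -4) → (-3, -1, -2); (2, 3, 1) → (-2, 3, 1/2)
T5 scale by (3/2, 2, -1): (-3, -1, -2) → (-9/2, -2, 2); (-2, 3, 1/2) → (-3, 6, -1/2)

image vertices: (-9/2, -2, 2), (-3, 6, -1/2)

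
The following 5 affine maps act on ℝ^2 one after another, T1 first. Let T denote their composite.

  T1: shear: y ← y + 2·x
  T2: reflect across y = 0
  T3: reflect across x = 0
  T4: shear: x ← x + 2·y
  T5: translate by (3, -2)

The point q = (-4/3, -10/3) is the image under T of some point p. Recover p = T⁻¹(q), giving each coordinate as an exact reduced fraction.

p = (5/3, -2)

T1 = [1 0 0; 2 1 0; 0 0 1]
T2·T1 = [1 0 0; -2 -1 0; 0 0 1]
T3·…·T1 = [-1 0 0; -2 -1 0; 0 0 1]
T4·…·T1 = [-5 -2 0; -2 -1 0; 0 0 1]
T5·…·T1 = [-5 -2 3; -2 -1 -2; 0 0 1]
det M = 1; M⁻¹ = [-1 2 7; 2 -5 -16; 0 0 1]
M⁻¹ · (-4/3, -10/3)ᵀ = (5/3, -2)ᵀ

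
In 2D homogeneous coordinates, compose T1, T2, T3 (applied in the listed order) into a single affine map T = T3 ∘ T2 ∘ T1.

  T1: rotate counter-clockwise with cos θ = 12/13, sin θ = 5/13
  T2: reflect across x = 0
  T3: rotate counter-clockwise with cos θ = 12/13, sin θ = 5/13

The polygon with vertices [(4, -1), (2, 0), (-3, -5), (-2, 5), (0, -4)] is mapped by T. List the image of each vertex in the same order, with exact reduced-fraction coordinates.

T1 rotate counter-clockwise with cos θ = 12/13, sin θ = 5/13: (4, -1) → (53/13, 8/13); (2, 0) → (24/13, 10/13); (-3, -5) → (-11/13, -75/13); (-2, 5) → (-49/13, 50/13); (0, -4) → (20/13, -48/13)
T2 reflect across x = 0: (53/13, 8/13) → (-53/13, 8/13); (24/13, 10/13) → (-24/13, 10/13); (-11/13, -75/13) → (11/13, -75/13); (-49/13, 50/13) → (49/13, 50/13); (20/13, -48/13) → (-20/13, -48/13)
T3 rotate counter-clockwise with cos θ = 12/13, sin θ = 5/13: (-53/13, 8/13) → (-4, -1); (-24/13, 10/13) → (-2, 0); (11/13, -75/13) → (3, -5); (49/13, 50/13) → (2, 5); (-20/13, -48/13) → (0, -4)

image vertices: (-4, -1), (-2, 0), (3, -5), (2, 5), (0, -4)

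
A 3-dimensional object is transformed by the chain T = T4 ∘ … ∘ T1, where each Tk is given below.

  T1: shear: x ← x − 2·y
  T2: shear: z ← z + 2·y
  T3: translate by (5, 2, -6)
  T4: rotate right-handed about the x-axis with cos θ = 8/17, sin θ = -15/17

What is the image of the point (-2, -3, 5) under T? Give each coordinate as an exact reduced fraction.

T1 shear: x ← x − 2·y: (-2, -3, 5) → (4, -3, 5)
T2 shear: z ← z + 2·y: (4, -3, 5) → (4, -3, -1)
T3 translate by (5, 2, -6): (4, -3, -1) → (9, -1, -7)
T4 rotate right-handed about the x-axis with cos θ = 8/17, sin θ = -15/17: (9, -1, -7) → (9, -113/17, -41/17)

T(p) = (9, -113/17, -41/17)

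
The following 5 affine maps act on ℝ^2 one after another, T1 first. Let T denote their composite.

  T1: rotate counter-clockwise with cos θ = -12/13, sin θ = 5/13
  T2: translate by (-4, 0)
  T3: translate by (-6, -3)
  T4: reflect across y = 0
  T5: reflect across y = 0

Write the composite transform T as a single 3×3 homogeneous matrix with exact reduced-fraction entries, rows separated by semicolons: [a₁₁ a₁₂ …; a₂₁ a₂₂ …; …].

T = [-12/13 -5/13 -10; 5/13 -12/13 -3; 0 0 1]

T1 = [-12/13 -5/13 0; 5/13 -12/13 0; 0 0 1]
T2·T1 = [-12/13 -5/13 -4; 5/13 -12/13 0; 0 0 1]
T3·…·T1 = [-12/13 -5/13 -10; 5/13 -12/13 -3; 0 0 1]
T4·…·T1 = [-12/13 -5/13 -10; -5/13 12/13 3; 0 0 1]
T5·…·T1 = [-12/13 -5/13 -10; 5/13 -12/13 -3; 0 0 1]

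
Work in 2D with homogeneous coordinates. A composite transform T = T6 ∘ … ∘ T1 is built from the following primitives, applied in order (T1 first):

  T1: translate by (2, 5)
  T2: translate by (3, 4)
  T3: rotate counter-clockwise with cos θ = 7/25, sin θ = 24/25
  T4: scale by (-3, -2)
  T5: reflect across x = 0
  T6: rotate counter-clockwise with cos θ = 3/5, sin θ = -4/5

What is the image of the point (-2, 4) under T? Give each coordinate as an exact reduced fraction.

T1 translate by (2, 5): (-2, 4) → (0, 9)
T2 translate by (3, 4): (0, 9) → (3, 13)
T3 rotate counter-clockwise with cos θ = 7/25, sin θ = 24/25: (3, 13) → (-291/25, 163/25)
T4 scale by (-3, -2): (-291/25, 163/25) → (873/25, -326/25)
T5 reflect across x = 0: (873/25, -326/25) → (-873/25, -326/25)
T6 rotate counter-clockwise with cos θ = 3/5, sin θ = -4/5: (-873/25, -326/25) → (-3923/125, 2514/125)

T(p) = (-3923/125, 2514/125)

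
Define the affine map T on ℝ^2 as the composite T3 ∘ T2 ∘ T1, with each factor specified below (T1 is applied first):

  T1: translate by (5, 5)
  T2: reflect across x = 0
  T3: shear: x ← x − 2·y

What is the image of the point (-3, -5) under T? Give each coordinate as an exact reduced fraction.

T(p) = (-2, 0)

T1 translate by (5, 5): (-3, -5) → (2, 0)
T2 reflect across x = 0: (2, 0) → (-2, 0)
T3 shear: x ← x − 2·y: (-2, 0) → (-2, 0)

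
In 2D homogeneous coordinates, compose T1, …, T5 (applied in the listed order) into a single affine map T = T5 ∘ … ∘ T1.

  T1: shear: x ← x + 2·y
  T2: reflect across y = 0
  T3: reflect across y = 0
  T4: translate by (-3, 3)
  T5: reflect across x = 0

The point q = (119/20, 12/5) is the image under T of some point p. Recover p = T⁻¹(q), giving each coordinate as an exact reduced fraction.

p = (-7/4, -3/5)

T1 = [1 2 0; 0 1 0; 0 0 1]
T2·T1 = [1 2 0; 0 -1 0; 0 0 1]
T3·…·T1 = [1 2 0; 0 1 0; 0 0 1]
T4·…·T1 = [1 2 -3; 0 1 3; 0 0 1]
T5·…·T1 = [-1 -2 3; 0 1 3; 0 0 1]
det M = -1; M⁻¹ = [-1 -2 9; 0 1 -3; 0 0 1]
M⁻¹ · (119/20, 12/5)ᵀ = (-7/4, -3/5)ᵀ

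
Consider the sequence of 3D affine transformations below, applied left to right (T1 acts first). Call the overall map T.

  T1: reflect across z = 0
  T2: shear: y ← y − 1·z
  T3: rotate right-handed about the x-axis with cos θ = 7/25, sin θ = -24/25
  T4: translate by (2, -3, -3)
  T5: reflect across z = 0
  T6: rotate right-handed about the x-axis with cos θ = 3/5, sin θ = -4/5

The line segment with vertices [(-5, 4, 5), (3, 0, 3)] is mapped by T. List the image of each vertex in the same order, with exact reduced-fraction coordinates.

T1 reflect across z = 0: (-5, 4, 5) → (-5, 4, -5); (3, 0, 3) → (3, 0, -3)
T2 shear: y ← y − 1·z: (-5, 4, -5) → (-5, 9, -5); (3, 0, -3) → (3, 3, -3)
T3 rotate right-handed about the x-axis with cos θ = 7/25, sin θ = -24/25: (-5, 9, -5) → (-5, -57/25, -251/25); (3, 3, -3) → (3, -51/25, -93/25)
T4 translate by (2, -3, -3): (-5, -57/25, -251/25) → (-3, -132/25, -326/25); (3, -51/25, -93/25) → (5, -126/25, -168/25)
T5 reflect across z = 0: (-3, -132/25, -326/25) → (-3, -132/25, 326/25); (5, -126/25, -168/25) → (5, -126/25, 168/25)
T6 rotate right-handed about the x-axis with cos θ = 3/5, sin θ = -4/5: (-3, -132/25, 326/25) → (-3, 908/125, 1506/125); (5, -126/25, 168/25) → (5, 294/125, 1008/125)

image vertices: (-3, 908/125, 1506/125), (5, 294/125, 1008/125)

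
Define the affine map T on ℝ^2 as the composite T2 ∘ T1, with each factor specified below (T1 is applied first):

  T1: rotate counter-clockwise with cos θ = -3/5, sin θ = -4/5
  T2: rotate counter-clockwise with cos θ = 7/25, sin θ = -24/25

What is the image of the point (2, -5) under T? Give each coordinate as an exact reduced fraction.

T1 rotate counter-clockwise with cos θ = -3/5, sin θ = -4/5: (2, -5) → (-26/5, 7/5)
T2 rotate counter-clockwise with cos θ = 7/25, sin θ = -24/25: (-26/5, 7/5) → (-14/125, 673/125)

T(p) = (-14/125, 673/125)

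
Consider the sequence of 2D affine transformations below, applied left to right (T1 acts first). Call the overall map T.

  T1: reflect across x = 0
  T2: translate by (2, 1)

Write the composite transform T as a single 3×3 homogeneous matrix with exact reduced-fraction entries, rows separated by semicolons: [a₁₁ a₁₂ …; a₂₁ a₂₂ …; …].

T1 = [-1 0 0; 0 1 0; 0 0 1]
T2·T1 = [-1 0 2; 0 1 1; 0 0 1]

T = [-1 0 2; 0 1 1; 0 0 1]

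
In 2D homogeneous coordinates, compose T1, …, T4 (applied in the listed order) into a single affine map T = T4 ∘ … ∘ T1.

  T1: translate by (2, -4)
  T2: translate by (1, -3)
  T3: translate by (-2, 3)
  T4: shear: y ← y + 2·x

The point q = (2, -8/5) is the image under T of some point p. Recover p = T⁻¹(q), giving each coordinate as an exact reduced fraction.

T1 = [1 0 2; 0 1 -4; 0 0 1]
T2·T1 = [1 0 3; 0 1 -7; 0 0 1]
T3·…·T1 = [1 0 1; 0 1 -4; 0 0 1]
T4·…·T1 = [1 0 1; 2 1 -2; 0 0 1]
det M = 1; M⁻¹ = [1 0 -1; -2 1 4; 0 0 1]
M⁻¹ · (2, -8/5)ᵀ = (1, -8/5)ᵀ

p = (1, -8/5)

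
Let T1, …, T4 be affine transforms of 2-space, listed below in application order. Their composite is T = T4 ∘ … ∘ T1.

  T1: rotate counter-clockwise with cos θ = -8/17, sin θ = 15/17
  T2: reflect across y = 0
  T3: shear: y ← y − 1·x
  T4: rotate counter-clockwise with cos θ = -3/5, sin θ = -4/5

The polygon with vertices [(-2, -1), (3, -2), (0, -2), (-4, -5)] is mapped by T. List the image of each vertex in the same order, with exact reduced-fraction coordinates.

image vertices: (-129/85, -97/85), (-286/85, 177/85), (-274/85, 18/85), (-669/85, -167/85)

T1 rotate counter-clockwise with cos θ = -8/17, sin θ = 15/17: (-2, -1) → (31/17, -22/17); (3, -2) → (6/17, 61/17); (0, -2) → (30/17, 16/17); (-4, -5) → (107/17, -20/17)
T2 reflect across y = 0: (31/17, -22/17) → (31/17, 22/17); (6/17, 61/17) → (6/17, -61/17); (30/17, 16/17) → (30/17, -16/17); (107/17, -20/17) → (107/17, 20/17)
T3 shear: y ← y − 1·x: (31/17, 22/17) → (31/17, -9/17); (6/17, -61/17) → (6/17, -67/17); (30/17, -16/17) → (30/17, -46/17); (107/17, 20/17) → (107/17, -87/17)
T4 rotate counter-clockwise with cos θ = -3/5, sin θ = -4/5: (31/17, -9/17) → (-129/85, -97/85); (6/17, -67/17) → (-286/85, 177/85); (30/17, -46/17) → (-274/85, 18/85); (107/17, -87/17) → (-669/85, -167/85)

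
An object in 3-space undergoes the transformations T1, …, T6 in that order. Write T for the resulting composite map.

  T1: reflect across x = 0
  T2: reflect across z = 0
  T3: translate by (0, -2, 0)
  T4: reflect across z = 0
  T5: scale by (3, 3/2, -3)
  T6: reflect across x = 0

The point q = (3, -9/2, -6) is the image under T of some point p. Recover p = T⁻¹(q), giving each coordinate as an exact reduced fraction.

T1 = [-1 0 0 0; 0 1 0 0; 0 0 1 0; 0 0 0 1]
T2·T1 = [-1 0 0 0; 0 1 0 0; 0 0 -1 0; 0 0 0 1]
T3·…·T1 = [-1 0 0 0; 0 1 0 -2; 0 0 -1 0; 0 0 0 1]
T4·…·T1 = [-1 0 0 0; 0 1 0 -2; 0 0 1 0; 0 0 0 1]
T5·…·T1 = [-3 0 0 0; 0 3/2 0 -3; 0 0 -3 0; 0 0 0 1]
T6·…·T1 = [3 0 0 0; 0 3/2 0 -3; 0 0 -3 0; 0 0 0 1]
det M = -27/2; M⁻¹ = [1/3 0 0 0; 0 2/3 0 2; 0 0 -1/3 0; 0 0 0 1]
M⁻¹ · (3, -9/2, -6)ᵀ = (1, -1, 2)ᵀ

p = (1, -1, 2)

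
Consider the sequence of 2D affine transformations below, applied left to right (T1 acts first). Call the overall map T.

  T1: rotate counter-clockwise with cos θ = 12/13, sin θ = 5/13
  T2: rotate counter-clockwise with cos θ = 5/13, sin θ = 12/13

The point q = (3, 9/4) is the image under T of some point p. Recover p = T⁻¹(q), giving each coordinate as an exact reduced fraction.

T1 = [12/13 -5/13 0; 5/13 12/13 0; 0 0 1]
T2·T1 = [0 -1 0; 1 0 0; 0 0 1]
det M = 1; M⁻¹ = [0 1 0; -1 0 0; 0 0 1]
M⁻¹ · (3, 9/4)ᵀ = (9/4, -3)ᵀ

p = (9/4, -3)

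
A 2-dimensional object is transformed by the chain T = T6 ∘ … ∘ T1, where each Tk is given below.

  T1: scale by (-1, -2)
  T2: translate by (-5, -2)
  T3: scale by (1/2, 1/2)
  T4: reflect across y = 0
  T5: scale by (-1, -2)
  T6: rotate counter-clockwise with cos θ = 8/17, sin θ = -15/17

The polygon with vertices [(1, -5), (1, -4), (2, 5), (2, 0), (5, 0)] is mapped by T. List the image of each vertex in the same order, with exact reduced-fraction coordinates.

T1 scale by (-1, -2): (1, -5) → (-1, 10); (1, -4) → (-1, 8); (2, 5) → (-2, -10); (2, 0) → (-2, 0); (5, 0) → (-5, 0)
T2 translate by (-5, -2): (-1, 10) → (-6, 8); (-1, 8) → (-6, 6); (-2, -10) → (-7, -12); (-2, 0) → (-7, -2); (-5, 0) → (-10, -2)
T3 scale by (1/2, 1/2): (-6, 8) → (-3, 4); (-6, 6) → (-3, 3); (-7, -12) → (-7/2, -6); (-7, -2) → (-7/2, -1); (-10, -2) → (-5, -1)
T4 reflect across y = 0: (-3, 4) → (-3, -4); (-3, 3) → (-3, -3); (-7/2, -6) → (-7/2, 6); (-7/2, -1) → (-7/2, 1); (-5, -1) → (-5, 1)
T5 scale by (-1, -2): (-3, -4) → (3, 8); (-3, -3) → (3, 6); (-7/2, 6) → (7/2, -12); (-7/2, 1) → (7/2, -2); (-5, 1) → (5, -2)
T6 rotate counter-clockwise with cos θ = 8/17, sin θ = -15/17: (3, 8) → (144/17, 19/17); (3, 6) → (114/17, 3/17); (7/2, -12) → (-152/17, -297/34); (7/2, -2) → (-2/17, -137/34); (5, -2) → (10/17, -91/17)

image vertices: (144/17, 19/17), (114/17, 3/17), (-152/17, -297/34), (-2/17, -137/34), (10/17, -91/17)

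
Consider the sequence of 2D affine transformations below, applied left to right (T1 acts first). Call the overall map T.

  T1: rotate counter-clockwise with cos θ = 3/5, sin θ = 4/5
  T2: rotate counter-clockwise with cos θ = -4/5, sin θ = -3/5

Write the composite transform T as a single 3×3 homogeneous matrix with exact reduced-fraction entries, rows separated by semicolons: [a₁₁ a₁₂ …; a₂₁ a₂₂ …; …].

T = [0 1 0; -1 0 0; 0 0 1]

T1 = [3/5 -4/5 0; 4/5 3/5 0; 0 0 1]
T2·T1 = [0 1 0; -1 0 0; 0 0 1]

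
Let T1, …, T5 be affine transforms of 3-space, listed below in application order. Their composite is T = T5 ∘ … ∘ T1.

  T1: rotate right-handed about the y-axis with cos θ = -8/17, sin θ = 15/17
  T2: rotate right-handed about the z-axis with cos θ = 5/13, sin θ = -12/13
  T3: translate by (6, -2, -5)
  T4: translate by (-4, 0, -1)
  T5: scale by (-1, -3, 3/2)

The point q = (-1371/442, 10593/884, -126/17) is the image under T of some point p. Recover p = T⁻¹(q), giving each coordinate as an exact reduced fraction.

p = (-2, 1/4, 3/2)

T1 = [-8/17 0 15/17 0; 0 1 0 0; -15/17 0 -8/17 0; 0 0 0 1]
T2·T1 = [-40/221 12/13 75/221 0; 96/221 5/13 -180/221 0; -15/17 0 -8/17 0; 0 0 0 1]
T3·…·T1 = [-40/221 12/13 75/221 6; 96/221 5/13 -180/221 -2; -15/17 0 -8/17 -5; 0 0 0 1]
T4·…·T1 = [-40/221 12/13 75/221 2; 96/221 5/13 -180/221 -2; -15/17 0 -8/17 -6; 0 0 0 1]
T5·…·T1 = [40/221 -12/13 -75/221 -2; -288/221 -15/13 540/221 6; -45/34 0 -12/17 -9; 0 0 0 1]
det M = 9/2; M⁻¹ = [40/221 -32/221 -10/17 -898/221; -12/13 -5/39 0 -14/13; -75/221 60/221 -16/51 -1134/221; 0 0 0 1]
M⁻¹ · (-1371/442, 10593/884, -126/17)ᵀ = (-2, 1/4, 3/2)ᵀ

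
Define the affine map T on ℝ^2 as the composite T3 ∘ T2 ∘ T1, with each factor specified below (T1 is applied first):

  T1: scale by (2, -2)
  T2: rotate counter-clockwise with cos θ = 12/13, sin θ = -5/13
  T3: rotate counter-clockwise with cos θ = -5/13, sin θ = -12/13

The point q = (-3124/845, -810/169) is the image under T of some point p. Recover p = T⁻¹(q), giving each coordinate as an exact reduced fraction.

T1 = [2 0 0; 0 -2 0; 0 0 1]
T2·T1 = [24/13 -10/13 0; -10/13 -24/13 0; 0 0 1]
T3·…·T1 = [-240/169 -238/169 0; -238/169 240/169 0; 0 0 1]
det M = -4; M⁻¹ = [-60/169 -119/338 0; -119/338 60/169 0; 0 0 1]
M⁻¹ · (-3124/845, -810/169)ᵀ = (3, -2/5)ᵀ

p = (3, -2/5)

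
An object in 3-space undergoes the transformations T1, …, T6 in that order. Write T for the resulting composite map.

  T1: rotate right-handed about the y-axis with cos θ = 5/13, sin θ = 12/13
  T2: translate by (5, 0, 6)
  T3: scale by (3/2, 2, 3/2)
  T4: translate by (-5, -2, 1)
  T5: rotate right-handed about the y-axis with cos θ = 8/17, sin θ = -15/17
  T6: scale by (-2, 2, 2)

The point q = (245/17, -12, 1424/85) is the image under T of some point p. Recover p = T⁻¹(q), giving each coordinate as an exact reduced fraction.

p = (1/5, -2, 1)

T1 = [5/13 0 12/13 0; 0 1 0 0; -12/13 0 5/13 0; 0 0 0 1]
T2·T1 = [5/13 0 12/13 5; 0 1 0 0; -12/13 0 5/13 6; 0 0 0 1]
T3·…·T1 = [15/26 0 18/13 15/2; 0 2 0 0; -18/13 0 15/26 9; 0 0 0 1]
T4·…·T1 = [15/26 0 18/13 5/2; 0 2 0 -2; -18/13 0 15/26 10; 0 0 0 1]
T5·…·T1 = [330/221 0 63/442 -130/17; 0 2 0 -2; -63/442 0 330/221 235/34; 0 0 0 1]
T6·…·T1 = [-660/221 0 -63/221 260/17; 0 4 0 -4; -63/221 0 660/221 235/17; 0 0 0 1]
det M = -36; M⁻¹ = [-220/663 0 -7/221 215/39; 0 1/4 0 1; -7/221 0 220/663 -160/39; 0 0 0 1]
M⁻¹ · (245/17, -12, 1424/85)ᵀ = (1/5, -2, 1)ᵀ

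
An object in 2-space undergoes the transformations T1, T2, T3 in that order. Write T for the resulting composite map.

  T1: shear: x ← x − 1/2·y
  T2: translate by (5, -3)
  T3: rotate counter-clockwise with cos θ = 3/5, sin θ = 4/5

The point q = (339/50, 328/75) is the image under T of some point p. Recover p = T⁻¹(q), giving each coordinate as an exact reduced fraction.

p = (8/3, 1/5)

T1 = [1 -1/2 0; 0 1 0; 0 0 1]
T2·T1 = [1 -1/2 5; 0 1 -3; 0 0 1]
T3·…·T1 = [3/5 -11/10 27/5; 4/5 1/5 11/5; 0 0 1]
det M = 1; M⁻¹ = [1/5 11/10 -7/2; -4/5 3/5 3; 0 0 1]
M⁻¹ · (339/50, 328/75)ᵀ = (8/3, 1/5)ᵀ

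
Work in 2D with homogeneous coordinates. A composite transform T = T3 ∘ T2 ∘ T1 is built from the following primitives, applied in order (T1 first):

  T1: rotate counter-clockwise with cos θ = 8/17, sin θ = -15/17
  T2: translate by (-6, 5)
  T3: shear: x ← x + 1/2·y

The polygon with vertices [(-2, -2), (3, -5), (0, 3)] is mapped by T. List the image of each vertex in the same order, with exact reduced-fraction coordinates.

image vertices: (-197/34, 99/17), (-9, 0), (-5/34, 109/17)

T1 rotate counter-clockwise with cos θ = 8/17, sin θ = -15/17: (-2, -2) → (-46/17, 14/17); (3, -5) → (-3, -5); (0, 3) → (45/17, 24/17)
T2 translate by (-6, 5): (-46/17, 14/17) → (-148/17, 99/17); (-3, -5) → (-9, 0); (45/17, 24/17) → (-57/17, 109/17)
T3 shear: x ← x + 1/2·y: (-148/17, 99/17) → (-197/34, 99/17); (-9, 0) → (-9, 0); (-57/17, 109/17) → (-5/34, 109/17)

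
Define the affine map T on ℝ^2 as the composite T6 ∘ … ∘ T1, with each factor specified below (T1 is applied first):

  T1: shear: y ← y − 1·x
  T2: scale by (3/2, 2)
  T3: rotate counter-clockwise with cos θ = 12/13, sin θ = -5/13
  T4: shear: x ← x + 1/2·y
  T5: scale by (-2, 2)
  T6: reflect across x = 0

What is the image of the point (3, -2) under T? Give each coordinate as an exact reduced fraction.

T(p) = (-269/26, -285/13)

T1 shear: y ← y − 1·x: (3, -2) → (3, -5)
T2 scale by (3/2, 2): (3, -5) → (9/2, -10)
T3 rotate counter-clockwise with cos θ = 12/13, sin θ = -5/13: (9/2, -10) → (4/13, -285/26)
T4 shear: x ← x + 1/2·y: (4/13, -285/26) → (-269/52, -285/26)
T5 scale by (-2, 2): (-269/52, -285/26) → (269/26, -285/13)
T6 reflect across x = 0: (269/26, -285/13) → (-269/26, -285/13)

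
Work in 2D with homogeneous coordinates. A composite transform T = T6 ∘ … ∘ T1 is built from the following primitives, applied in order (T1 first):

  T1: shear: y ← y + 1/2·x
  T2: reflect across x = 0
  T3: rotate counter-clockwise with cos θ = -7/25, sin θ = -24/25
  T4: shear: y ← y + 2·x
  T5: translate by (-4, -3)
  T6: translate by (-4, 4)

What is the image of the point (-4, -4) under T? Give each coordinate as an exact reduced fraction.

T(p) = (-372/25, -373/25)

T1 shear: y ← y + 1/2·x: (-4, -4) → (-4, -6)
T2 reflect across x = 0: (-4, -6) → (4, -6)
T3 rotate counter-clockwise with cos θ = -7/25, sin θ = -24/25: (4, -6) → (-172/25, -54/25)
T4 shear: y ← y + 2·x: (-172/25, -54/25) → (-172/25, -398/25)
T5 translate by (-4, -3): (-172/25, -398/25) → (-272/25, -473/25)
T6 translate by (-4, 4): (-272/25, -473/25) → (-372/25, -373/25)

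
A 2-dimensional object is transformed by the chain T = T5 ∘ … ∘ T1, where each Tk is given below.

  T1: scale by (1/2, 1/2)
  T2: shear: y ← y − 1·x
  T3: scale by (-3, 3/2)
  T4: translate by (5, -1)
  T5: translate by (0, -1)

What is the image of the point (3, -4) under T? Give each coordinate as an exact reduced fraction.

T(p) = (1/2, -29/4)

T1 scale by (1/2, 1/2): (3, -4) → (3/2, -2)
T2 shear: y ← y − 1·x: (3/2, -2) → (3/2, -7/2)
T3 scale by (-3, 3/2): (3/2, -7/2) → (-9/2, -21/4)
T4 translate by (5, -1): (-9/2, -21/4) → (1/2, -25/4)
T5 translate by (0, -1): (1/2, -25/4) → (1/2, -29/4)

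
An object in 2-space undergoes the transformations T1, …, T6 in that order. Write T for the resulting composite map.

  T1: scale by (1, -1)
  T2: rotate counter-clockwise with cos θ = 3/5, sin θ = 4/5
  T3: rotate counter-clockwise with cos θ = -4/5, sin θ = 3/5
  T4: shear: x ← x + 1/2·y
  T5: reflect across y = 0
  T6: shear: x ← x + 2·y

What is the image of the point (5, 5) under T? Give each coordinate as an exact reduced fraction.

T(p) = (-113/10, -17/5)

T1 scale by (1, -1): (5, 5) → (5, -5)
T2 rotate counter-clockwise with cos θ = 3/5, sin θ = 4/5: (5, -5) → (7, 1)
T3 rotate counter-clockwise with cos θ = -4/5, sin θ = 3/5: (7, 1) → (-31/5, 17/5)
T4 shear: x ← x + 1/2·y: (-31/5, 17/5) → (-9/2, 17/5)
T5 reflect across y = 0: (-9/2, 17/5) → (-9/2, -17/5)
T6 shear: x ← x + 2·y: (-9/2, -17/5) → (-113/10, -17/5)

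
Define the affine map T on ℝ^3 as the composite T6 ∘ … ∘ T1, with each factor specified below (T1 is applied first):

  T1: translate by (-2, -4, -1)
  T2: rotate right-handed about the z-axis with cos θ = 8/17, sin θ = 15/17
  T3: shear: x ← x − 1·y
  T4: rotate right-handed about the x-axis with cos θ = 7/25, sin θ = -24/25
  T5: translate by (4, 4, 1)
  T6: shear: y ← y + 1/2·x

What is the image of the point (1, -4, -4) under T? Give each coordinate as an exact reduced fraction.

T1 translate by (-2, -4, -1): (1, -4, -4) → (-1, -8, -5)
T2 rotate right-handed about the z-axis with cos θ = 8/17, sin θ = 15/17: (-1, -8, -5) → (112/17, -79/17, -5)
T3 shear: x ← x − 1·y: (112/17, -79/17, -5) → (191/17, -79/17, -5)
T4 rotate right-handed about the x-axis with cos θ = 7/25, sin θ = -24/25: (191/17, -79/17, -5) → (191/17, -2593/425, 1301/425)
T5 translate by (4, 4, 1): (191/17, -2593/425, 1301/425) → (259/17, -893/425, 1726/425)
T6 shear: y ← y + 1/2·x: (259/17, -893/425, 1726/425) → (259/17, 4689/850, 1726/425)

T(p) = (259/17, 4689/850, 1726/425)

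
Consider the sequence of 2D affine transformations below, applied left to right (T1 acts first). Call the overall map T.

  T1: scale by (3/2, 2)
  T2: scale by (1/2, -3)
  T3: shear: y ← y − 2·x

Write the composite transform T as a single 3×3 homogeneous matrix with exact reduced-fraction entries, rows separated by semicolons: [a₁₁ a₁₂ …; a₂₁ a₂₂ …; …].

T = [3/4 0 0; -3/2 -6 0; 0 0 1]

T1 = [3/2 0 0; 0 2 0; 0 0 1]
T2·T1 = [3/4 0 0; 0 -6 0; 0 0 1]
T3·…·T1 = [3/4 0 0; -3/2 -6 0; 0 0 1]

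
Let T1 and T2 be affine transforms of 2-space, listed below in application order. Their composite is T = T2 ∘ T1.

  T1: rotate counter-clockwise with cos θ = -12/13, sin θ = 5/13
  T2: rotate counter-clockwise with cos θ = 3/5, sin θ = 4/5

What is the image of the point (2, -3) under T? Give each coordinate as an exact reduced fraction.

T1 rotate counter-clockwise with cos θ = -12/13, sin θ = 5/13: (2, -3) → (-9/13, 46/13)
T2 rotate counter-clockwise with cos θ = 3/5, sin θ = 4/5: (-9/13, 46/13) → (-211/65, 102/65)

T(p) = (-211/65, 102/65)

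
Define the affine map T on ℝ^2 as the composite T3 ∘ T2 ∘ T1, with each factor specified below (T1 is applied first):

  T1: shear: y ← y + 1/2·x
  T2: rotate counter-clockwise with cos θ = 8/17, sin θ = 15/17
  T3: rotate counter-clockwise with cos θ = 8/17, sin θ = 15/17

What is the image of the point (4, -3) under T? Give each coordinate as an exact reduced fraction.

T1 shear: y ← y + 1/2·x: (4, -3) → (4, -1)
T2 rotate counter-clockwise with cos θ = 8/17, sin θ = 15/17: (4, -1) → (47/17, 52/17)
T3 rotate counter-clockwise with cos θ = 8/17, sin θ = 15/17: (47/17, 52/17) → (-404/289, 1121/289)

T(p) = (-404/289, 1121/289)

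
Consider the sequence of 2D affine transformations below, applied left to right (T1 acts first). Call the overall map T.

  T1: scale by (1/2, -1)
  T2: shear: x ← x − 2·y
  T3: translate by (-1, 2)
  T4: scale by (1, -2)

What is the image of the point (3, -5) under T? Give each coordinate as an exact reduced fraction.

T(p) = (-19/2, -14)

T1 scale by (1/2, -1): (3, -5) → (3/2, 5)
T2 shear: x ← x − 2·y: (3/2, 5) → (-17/2, 5)
T3 translate by (-1, 2): (-17/2, 5) → (-19/2, 7)
T4 scale by (1, -2): (-19/2, 7) → (-19/2, -14)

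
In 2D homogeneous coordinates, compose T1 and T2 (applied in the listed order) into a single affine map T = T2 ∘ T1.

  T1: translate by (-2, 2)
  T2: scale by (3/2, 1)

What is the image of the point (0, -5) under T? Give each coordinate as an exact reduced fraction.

T1 translate by (-2, 2): (0, -5) → (-2, -3)
T2 scale by (3/2, 1): (-2, -3) → (-3, -3)

T(p) = (-3, -3)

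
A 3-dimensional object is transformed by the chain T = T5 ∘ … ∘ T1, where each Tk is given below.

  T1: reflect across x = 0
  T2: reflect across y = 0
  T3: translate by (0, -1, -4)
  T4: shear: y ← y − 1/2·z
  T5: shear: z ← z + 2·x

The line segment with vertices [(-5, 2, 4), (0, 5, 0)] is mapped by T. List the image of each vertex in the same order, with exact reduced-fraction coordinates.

image vertices: (5, -3, 10), (0, -4, -4)

T1 reflect across x = 0: (-5, 2, 4) → (5, 2, 4); (0, 5, 0) → (0, 5, 0)
T2 reflect across y = 0: (5, 2, 4) → (5, -2, 4); (0, 5, 0) → (0, -5, 0)
T3 translate by (0, -1, -4): (5, -2, 4) → (5, -3, 0); (0, -5, 0) → (0, -6, -4)
T4 shear: y ← y − 1/2·z: (5, -3, 0) → (5, -3, 0); (0, -6, -4) → (0, -4, -4)
T5 shear: z ← z + 2·x: (5, -3, 0) → (5, -3, 10); (0, -4, -4) → (0, -4, -4)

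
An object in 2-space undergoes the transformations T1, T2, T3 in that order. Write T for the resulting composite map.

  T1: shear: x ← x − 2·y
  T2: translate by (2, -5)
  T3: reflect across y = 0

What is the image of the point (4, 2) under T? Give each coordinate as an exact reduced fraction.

T(p) = (2, 3)

T1 shear: x ← x − 2·y: (4, 2) → (0, 2)
T2 translate by (2, -5): (0, 2) → (2, -3)
T3 reflect across y = 0: (2, -3) → (2, 3)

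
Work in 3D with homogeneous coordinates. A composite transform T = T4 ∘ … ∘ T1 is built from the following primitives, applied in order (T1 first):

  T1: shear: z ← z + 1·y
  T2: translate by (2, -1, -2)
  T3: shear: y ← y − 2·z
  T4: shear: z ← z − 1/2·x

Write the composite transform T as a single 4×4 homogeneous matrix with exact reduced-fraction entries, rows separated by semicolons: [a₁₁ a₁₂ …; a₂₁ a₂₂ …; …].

T1 = [1 0 0 0; 0 1 0 0; 0 1 1 0; 0 0 0 1]
T2·T1 = [1 0 0 2; 0 1 0 -1; 0 1 1 -2; 0 0 0 1]
T3·…·T1 = [1 0 0 2; 0 -1 -2 3; 0 1 1 -2; 0 0 0 1]
T4·…·T1 = [1 0 0 2; 0 -1 -2 3; -1/2 1 1 -3; 0 0 0 1]

T = [1 0 0 2; 0 -1 -2 3; -1/2 1 1 -3; 0 0 0 1]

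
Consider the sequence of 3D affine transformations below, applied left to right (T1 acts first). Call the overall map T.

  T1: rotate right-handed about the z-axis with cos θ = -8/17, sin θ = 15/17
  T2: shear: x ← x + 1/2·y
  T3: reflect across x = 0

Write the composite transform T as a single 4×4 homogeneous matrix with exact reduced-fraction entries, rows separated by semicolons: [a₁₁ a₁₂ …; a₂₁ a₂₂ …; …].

T = [1/34 19/17 0 0; 15/17 -8/17 0 0; 0 0 1 0; 0 0 0 1]

T1 = [-8/17 -15/17 0 0; 15/17 -8/17 0 0; 0 0 1 0; 0 0 0 1]
T2·T1 = [-1/34 -19/17 0 0; 15/17 -8/17 0 0; 0 0 1 0; 0 0 0 1]
T3·…·T1 = [1/34 19/17 0 0; 15/17 -8/17 0 0; 0 0 1 0; 0 0 0 1]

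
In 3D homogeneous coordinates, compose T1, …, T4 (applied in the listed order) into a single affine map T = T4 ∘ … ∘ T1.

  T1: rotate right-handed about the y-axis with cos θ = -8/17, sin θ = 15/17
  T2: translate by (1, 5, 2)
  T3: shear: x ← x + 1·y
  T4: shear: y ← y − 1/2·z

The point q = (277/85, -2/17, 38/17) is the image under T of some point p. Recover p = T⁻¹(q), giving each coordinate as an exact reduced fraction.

T1 = [-8/17 0 15/17 0; 0 1 0 0; -15/17 0 -8/17 0; 0 0 0 1]
T2·T1 = [-8/17 0 15/17 1; 0 1 0 5; -15/17 0 -8/17 2; 0 0 0 1]
T3·…·T1 = [-8/17 1 15/17 6; 0 1 0 5; -15/17 0 -8/17 2; 0 0 0 1]
T4·…·T1 = [-8/17 1 15/17 6; 15/34 1 4/17 4; -15/17 0 -8/17 2; 0 0 0 1]
det M = 1; M⁻¹ = [-8/17 8/17 -11/17 38/17; 0 1 1/2 -5; 15/17 -15/17 -31/34 1/17; 0 0 0 1]
M⁻¹ · (277/85, -2/17, 38/17)ᵀ = (-4/5, -4, 1)ᵀ

p = (-4/5, -4, 1)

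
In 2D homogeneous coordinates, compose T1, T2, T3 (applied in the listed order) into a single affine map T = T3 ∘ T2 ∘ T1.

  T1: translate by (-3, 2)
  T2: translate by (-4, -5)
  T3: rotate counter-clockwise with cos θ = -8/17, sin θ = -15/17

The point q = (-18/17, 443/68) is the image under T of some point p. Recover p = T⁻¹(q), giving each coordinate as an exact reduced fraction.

T1 = [1 0 -3; 0 1 2; 0 0 1]
T2·T1 = [1 0 -7; 0 1 -3; 0 0 1]
T3·…·T1 = [-8/17 15/17 11/17; -15/17 -8/17 129/17; 0 0 1]
det M = 1; M⁻¹ = [-8/17 -15/17 7; 15/17 -8/17 3; 0 0 1]
M⁻¹ · (-18/17, 443/68)ᵀ = (7/4, -1)ᵀ

p = (7/4, -1)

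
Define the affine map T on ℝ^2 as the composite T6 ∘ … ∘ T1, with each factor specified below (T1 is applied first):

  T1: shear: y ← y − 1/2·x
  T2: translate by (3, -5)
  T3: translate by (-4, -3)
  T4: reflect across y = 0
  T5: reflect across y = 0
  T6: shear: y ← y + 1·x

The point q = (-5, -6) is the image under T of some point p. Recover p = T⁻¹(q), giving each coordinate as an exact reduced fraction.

T1 = [1 0 0; -1/2 1 0; 0 0 1]
T2·T1 = [1 0 3; -1/2 1 -5; 0 0 1]
T3·…·T1 = [1 0 -1; -1/2 1 -8; 0 0 1]
T4·…·T1 = [1 0 -1; 1/2 -1 8; 0 0 1]
T5·…·T1 = [1 0 -1; -1/2 1 -8; 0 0 1]
T6·…·T1 = [1 0 -1; 1/2 1 -9; 0 0 1]
det M = 1; M⁻¹ = [1 0 1; -1/2 1 17/2; 0 0 1]
M⁻¹ · (-5, -6)ᵀ = (-4, 5)ᵀ

p = (-4, 5)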